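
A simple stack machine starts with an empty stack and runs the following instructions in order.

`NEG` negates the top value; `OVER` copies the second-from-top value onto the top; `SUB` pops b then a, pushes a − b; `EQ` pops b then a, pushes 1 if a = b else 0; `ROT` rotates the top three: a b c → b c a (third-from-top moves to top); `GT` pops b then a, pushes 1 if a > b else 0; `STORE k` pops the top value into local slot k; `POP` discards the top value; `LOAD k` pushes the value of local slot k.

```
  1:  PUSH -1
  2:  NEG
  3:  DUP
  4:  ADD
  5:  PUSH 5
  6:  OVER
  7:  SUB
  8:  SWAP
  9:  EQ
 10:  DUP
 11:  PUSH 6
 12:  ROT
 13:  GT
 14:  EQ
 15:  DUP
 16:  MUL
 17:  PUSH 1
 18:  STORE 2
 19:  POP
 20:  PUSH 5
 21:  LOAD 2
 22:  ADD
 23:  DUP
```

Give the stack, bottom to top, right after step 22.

PUSH -1  -1
NEG      1
DUP      1 1
ADD      2
PUSH 5   2 5
OVER     2 5 2
SUB      2 3
SWAP     3 2
EQ       0
DUP      0 0
PUSH 6   0 0 6
ROT      0 6 0
GT       0 1
EQ       0
DUP      0 0
MUL      0
PUSH 1   0 1
STORE 2  0
POP      (empty)
PUSH 5   5
LOAD 2   5 1
ADD      6

[6]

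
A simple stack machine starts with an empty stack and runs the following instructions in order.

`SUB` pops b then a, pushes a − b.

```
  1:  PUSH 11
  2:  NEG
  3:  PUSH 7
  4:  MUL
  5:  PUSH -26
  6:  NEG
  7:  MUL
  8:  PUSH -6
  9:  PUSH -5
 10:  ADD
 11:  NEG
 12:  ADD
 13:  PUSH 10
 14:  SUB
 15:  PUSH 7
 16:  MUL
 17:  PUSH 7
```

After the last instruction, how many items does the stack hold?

2

PUSH 11  : [11]
NEG      : [-11]
PUSH 7   : [-11, 7]
MUL      : [-77]
PUSH -26 : [-77, -26]
NEG      : [-77, 26]
MUL      : [-2002]
PUSH -6  : [-2002, -6]
PUSH -5  : [-2002, -6, -5]
ADD      : [-2002, -11]
NEG      : [-2002, 11]
ADD      : [-1991]
PUSH 10  : [-1991, 10]
SUB      : [-2001]
PUSH 7   : [-2001, 7]
MUL      : [-14007]
PUSH 7   : [-14007, 7]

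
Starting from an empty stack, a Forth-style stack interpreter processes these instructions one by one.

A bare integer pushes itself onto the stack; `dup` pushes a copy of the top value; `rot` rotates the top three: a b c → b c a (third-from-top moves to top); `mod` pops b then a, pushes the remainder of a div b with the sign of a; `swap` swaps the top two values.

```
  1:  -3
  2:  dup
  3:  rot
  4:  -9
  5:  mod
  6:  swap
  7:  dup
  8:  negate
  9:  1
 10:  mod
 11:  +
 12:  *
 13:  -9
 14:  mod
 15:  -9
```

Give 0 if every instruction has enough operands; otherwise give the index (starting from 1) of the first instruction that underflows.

-3  : [-3]
dup : [-3, -3]
rot  — needs 3 operands, stack has 2 → underflow

3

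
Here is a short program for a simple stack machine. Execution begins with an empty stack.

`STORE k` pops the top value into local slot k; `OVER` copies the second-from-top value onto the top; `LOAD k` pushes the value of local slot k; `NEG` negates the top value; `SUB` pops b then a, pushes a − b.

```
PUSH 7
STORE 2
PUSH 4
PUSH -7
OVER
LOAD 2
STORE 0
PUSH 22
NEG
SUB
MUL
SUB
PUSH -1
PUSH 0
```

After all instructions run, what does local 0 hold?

7

PUSH 7  : [7]
STORE 2 : []
PUSH 4  : [4]
PUSH -7 : [4, -7]
OVER    : [4, -7, 4]
LOAD 2  : [4, -7, 4, 7]
STORE 0 : [4, -7, 4]
PUSH 22 : [4, -7, 4, 22]
NEG     : [4, -7, 4, -22]
SUB     : [4, -7, 26]
MUL     : [4, -182]
SUB     : [186]
PUSH -1 : [186, -1]
PUSH 0  : [186, -1, 0]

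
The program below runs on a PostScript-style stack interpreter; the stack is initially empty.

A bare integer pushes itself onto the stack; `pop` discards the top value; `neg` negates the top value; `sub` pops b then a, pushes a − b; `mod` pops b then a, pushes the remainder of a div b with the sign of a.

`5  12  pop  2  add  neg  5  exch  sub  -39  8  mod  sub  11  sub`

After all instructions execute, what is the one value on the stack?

8

5    → 5
12   → 5 12
pop  → 5
2    → 5 2
add  → 7
neg  → -7
5    → -7 5
exch → 5 -7
sub  → 12
-39  → 12 -39
8    → 12 -39 8
mod  → 12 -7
sub  → 19
11   → 19 11
sub  → 8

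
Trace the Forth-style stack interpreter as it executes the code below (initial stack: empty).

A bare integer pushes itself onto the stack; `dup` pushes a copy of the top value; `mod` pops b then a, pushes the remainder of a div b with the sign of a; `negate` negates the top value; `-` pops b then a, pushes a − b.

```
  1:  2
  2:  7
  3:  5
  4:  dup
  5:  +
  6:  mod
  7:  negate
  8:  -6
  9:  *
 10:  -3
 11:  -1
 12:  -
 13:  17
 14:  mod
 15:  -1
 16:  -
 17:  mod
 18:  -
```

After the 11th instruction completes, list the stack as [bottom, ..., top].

[2, 42, -3, -1]

2       2
7       2 7
5       2 7 5
dup     2 7 5 5
+       2 7 10
mod     2 7
negate  2 -7
-6      2 -7 -6
*       2 42
-3      2 42 -3
-1      2 42 -3 -1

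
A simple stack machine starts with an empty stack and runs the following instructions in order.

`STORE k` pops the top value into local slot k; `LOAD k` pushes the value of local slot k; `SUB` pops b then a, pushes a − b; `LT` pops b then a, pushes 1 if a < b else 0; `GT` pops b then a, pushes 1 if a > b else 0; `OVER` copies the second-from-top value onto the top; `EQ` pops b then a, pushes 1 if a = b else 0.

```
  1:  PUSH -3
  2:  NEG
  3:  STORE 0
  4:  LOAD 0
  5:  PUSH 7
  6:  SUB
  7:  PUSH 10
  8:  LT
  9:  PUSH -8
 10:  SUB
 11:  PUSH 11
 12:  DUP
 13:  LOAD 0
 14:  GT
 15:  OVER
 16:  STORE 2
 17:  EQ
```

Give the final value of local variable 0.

PUSH -3  -3
NEG      3
STORE 0  (empty)
LOAD 0   3
PUSH 7   3 7
SUB      -4
PUSH 10  -4 10
LT       1
PUSH -8  1 -8
SUB      9
PUSH 11  9 11
DUP      9 11 11
LOAD 0   9 11 11 3
GT       9 11 1
OVER     9 11 1 11
STORE 2  9 11 1
EQ       9 0

3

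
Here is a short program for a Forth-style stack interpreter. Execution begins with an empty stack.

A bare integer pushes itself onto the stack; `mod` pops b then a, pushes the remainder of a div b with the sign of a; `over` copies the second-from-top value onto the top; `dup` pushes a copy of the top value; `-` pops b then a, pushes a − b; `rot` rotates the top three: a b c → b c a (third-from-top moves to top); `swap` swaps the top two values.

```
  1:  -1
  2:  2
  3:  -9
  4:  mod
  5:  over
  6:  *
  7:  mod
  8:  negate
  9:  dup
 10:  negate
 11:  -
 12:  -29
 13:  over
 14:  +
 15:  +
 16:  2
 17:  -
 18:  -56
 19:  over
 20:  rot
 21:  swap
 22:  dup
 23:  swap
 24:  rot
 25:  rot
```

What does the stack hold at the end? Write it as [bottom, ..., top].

-1      -1
2       -1 2
-9      -1 2 -9
mod     -1 2
over    -1 2 -1
*       -1 -2
mod     -1
negate  1
dup     1 1
negate  1 -1
-       2
-29     2 -29
over    2 -29 2
+       2 -27
+       -25
2       -25 2
-       -27
-56     -27 -56
over    -27 -56 -27
rot     -56 -27 -27
swap    -56 -27 -27
dup     -56 -27 -27 -27
swap    -56 -27 -27 -27
rot     -56 -27 -27 -27
rot     -56 -27 -27 -27

[-56, -27, -27, -27]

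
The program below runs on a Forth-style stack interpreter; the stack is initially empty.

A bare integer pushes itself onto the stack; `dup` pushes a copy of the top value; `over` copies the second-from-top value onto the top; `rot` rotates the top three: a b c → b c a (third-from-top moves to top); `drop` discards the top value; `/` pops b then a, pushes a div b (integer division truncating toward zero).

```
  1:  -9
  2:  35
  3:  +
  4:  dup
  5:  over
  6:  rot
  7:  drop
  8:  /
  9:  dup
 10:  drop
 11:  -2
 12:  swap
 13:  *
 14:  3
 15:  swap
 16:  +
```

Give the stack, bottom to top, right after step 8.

[1]

-9   -> -9
35   -> -9 35
+    -> 26
dup  -> 26 26
over -> 26 26 26
rot  -> 26 26 26
drop -> 26 26
/    -> 1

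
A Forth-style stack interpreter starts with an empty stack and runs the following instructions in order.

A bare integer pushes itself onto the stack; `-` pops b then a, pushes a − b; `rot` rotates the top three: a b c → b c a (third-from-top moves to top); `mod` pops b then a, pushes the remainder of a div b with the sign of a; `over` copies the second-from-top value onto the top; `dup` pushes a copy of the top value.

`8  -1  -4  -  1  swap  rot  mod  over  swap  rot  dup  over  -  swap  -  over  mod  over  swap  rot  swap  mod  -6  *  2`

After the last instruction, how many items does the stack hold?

4

8    → [8]
-1   → [8, -1]
-4   → [8, -1, -4]
-    → [8, 3]
1    → [8, 3, 1]
swap → [8, 1, 3]
rot  → [1, 3, 8]
mod  → [1, 3]
over → [1, 3, 1]
swap → [1, 1, 3]
rot  → [1, 3, 1]
dup  → [1, 3, 1, 1]
over → [1, 3, 1, 1, 1]
-    → [1, 3, 1, 0]
swap → [1, 3, 0, 1]
-    → [1, 3, -1]
over → [1, 3, -1, 3]
mod  → [1, 3, -1]
over → [1, 3, -1, 3]
swap → [1, 3, 3, -1]
rot  → [1, 3, -1, 3]
swap → [1, 3, 3, -1]
mod  → [1, 3, 0]
-6   → [1, 3, 0, -6]
*    → [1, 3, 0]
2    → [1, 3, 0, 2]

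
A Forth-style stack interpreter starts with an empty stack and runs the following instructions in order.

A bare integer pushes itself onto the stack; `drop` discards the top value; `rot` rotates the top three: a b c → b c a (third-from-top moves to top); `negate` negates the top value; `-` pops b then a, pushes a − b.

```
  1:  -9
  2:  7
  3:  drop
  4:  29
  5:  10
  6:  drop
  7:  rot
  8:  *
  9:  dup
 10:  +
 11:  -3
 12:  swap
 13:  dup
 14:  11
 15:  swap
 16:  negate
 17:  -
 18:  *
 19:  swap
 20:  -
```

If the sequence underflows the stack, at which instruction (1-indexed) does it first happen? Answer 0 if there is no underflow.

-9   -> [-9]
7    -> [-9, 7]
drop -> [-9]
29   -> [-9, 29]
10   -> [-9, 29, 10]
drop -> [-9, 29]
rot  — needs 3 operands, stack has 2 → underflow

7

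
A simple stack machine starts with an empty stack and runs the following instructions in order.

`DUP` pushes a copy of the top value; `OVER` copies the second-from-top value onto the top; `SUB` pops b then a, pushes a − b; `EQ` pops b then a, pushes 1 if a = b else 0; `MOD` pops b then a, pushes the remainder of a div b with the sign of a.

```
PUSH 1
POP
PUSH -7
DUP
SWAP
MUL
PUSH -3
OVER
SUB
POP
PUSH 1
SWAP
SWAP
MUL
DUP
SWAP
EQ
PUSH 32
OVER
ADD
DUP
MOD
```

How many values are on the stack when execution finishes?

PUSH 1   1
POP      (empty)
PUSH -7  -7
DUP      -7 -7
SWAP     -7 -7
MUL      49
PUSH -3  49 -3
OVER     49 -3 49
SUB      49 -52
POP      49
PUSH 1   49 1
SWAP     1 49
SWAP     49 1
MUL      49
DUP      49 49
SWAP     49 49
EQ       1
PUSH 32  1 32
OVER     1 32 1
ADD      1 33
DUP      1 33 33
MOD      1 0

2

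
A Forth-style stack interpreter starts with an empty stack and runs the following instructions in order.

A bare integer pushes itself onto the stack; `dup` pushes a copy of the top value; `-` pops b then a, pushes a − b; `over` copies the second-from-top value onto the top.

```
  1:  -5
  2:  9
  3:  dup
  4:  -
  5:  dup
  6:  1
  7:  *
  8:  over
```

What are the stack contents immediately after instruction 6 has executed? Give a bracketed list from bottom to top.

-5  : [-5]
9   : [-5, 9]
dup : [-5, 9, 9]
-   : [-5, 0]
dup : [-5, 0, 0]
1   : [-5, 0, 0, 1]

[-5, 0, 0, 1]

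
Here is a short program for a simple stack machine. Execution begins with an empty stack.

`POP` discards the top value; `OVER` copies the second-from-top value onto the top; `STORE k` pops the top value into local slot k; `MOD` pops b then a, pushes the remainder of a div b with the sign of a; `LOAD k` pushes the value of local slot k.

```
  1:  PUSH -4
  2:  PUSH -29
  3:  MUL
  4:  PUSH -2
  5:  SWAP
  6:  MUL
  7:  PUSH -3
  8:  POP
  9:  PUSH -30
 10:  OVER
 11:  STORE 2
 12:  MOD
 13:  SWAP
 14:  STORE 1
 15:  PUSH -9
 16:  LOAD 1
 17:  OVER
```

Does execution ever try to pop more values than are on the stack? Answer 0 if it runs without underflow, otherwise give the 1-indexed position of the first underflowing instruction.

13

PUSH -4  -> -4
PUSH -29 -> -4 -29
MUL      -> 116
PUSH -2  -> 116 -2
SWAP     -> -2 116
MUL      -> -232
PUSH -3  -> -232 -3
POP      -> -232
PUSH -30 -> -232 -30
OVER     -> -232 -30 -232
STORE 2  -> -232 -30
MOD      -> -22
SWAP  — needs 2 operands, stack has 1 → underflow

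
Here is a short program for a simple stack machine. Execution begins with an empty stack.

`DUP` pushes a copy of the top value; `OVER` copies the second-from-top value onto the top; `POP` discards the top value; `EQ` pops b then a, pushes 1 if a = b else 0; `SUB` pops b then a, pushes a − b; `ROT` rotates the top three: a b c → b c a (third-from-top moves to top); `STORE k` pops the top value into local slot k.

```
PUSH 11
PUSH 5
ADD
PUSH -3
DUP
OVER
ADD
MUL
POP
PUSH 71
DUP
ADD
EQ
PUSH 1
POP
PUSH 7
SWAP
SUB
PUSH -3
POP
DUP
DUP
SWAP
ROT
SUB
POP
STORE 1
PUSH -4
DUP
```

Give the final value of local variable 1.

7

PUSH 11 -> [11]
PUSH 5  -> [11, 5]
ADD     -> [16]
PUSH -3 -> [16, -3]
DUP     -> [16, -3, -3]
OVER    -> [16, -3, -3, -3]
ADD     -> [16, -3, -6]
MUL     -> [16, 18]
POP     -> [16]
PUSH 71 -> [16, 71]
DUP     -> [16, 71, 71]
ADD     -> [16, 142]
EQ      -> [0]
PUSH 1  -> [0, 1]
POP     -> [0]
PUSH 7  -> [0, 7]
SWAP    -> [7, 0]
SUB     -> [7]
PUSH -3 -> [7, -3]
POP     -> [7]
DUP     -> [7, 7]
DUP     -> [7, 7, 7]
SWAP    -> [7, 7, 7]
ROT     -> [7, 7, 7]
SUB     -> [7, 0]
POP     -> [7]
STORE 1 -> []
PUSH -4 -> [-4]
DUP     -> [-4, -4]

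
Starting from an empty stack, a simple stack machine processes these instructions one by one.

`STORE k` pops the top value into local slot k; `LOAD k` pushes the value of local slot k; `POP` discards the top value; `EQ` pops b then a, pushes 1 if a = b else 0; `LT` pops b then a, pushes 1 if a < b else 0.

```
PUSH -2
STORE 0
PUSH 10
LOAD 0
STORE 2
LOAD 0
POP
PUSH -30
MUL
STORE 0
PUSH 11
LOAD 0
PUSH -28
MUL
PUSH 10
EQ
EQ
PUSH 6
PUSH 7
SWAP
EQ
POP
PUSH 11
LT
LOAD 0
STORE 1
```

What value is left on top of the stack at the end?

PUSH -2  -> [-2]
STORE 0  -> []
PUSH 10  -> [10]
LOAD 0   -> [10, -2]
STORE 2  -> [10]
LOAD 0   -> [10, -2]
POP      -> [10]
PUSH -30 -> [10, -30]
MUL      -> [-300]
STORE 0  -> []
PUSH 11  -> [11]
LOAD 0   -> [11, -300]
PUSH -28 -> [11, -300, -28]
MUL      -> [11, 8400]
PUSH 10  -> [11, 8400, 10]
EQ       -> [11, 0]
EQ       -> [0]
PUSH 6   -> [0, 6]
PUSH 7   -> [0, 6, 7]
SWAP     -> [0, 7, 6]
EQ       -> [0, 0]
POP      -> [0]
PUSH 11  -> [0, 11]
LT       -> [1]
LOAD 0   -> [1, -300]
STORE 1  -> [1]

1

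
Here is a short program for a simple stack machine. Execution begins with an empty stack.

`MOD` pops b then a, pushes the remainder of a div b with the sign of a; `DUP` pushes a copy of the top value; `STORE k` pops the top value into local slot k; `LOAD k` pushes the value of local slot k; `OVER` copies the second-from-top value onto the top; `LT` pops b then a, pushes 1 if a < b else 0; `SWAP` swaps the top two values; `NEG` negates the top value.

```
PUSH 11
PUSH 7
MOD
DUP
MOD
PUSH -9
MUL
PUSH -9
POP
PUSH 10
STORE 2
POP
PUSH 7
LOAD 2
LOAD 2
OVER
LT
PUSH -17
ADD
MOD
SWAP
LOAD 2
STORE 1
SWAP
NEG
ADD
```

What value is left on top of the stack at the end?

-3

PUSH 11  : 11
PUSH 7   : 11 7
MOD      : 4
DUP      : 4 4
MOD      : 0
PUSH -9  : 0 -9
MUL      : 0
PUSH -9  : 0 -9
POP      : 0
PUSH 10  : 0 10
STORE 2  : 0
POP      : (empty)
PUSH 7   : 7
LOAD 2   : 7 10
LOAD 2   : 7 10 10
OVER     : 7 10 10 10
LT       : 7 10 0
PUSH -17 : 7 10 0 -17
ADD      : 7 10 -17
MOD      : 7 10
SWAP     : 10 7
LOAD 2   : 10 7 10
STORE 1  : 10 7
SWAP     : 7 10
NEG      : 7 -10
ADD      : -3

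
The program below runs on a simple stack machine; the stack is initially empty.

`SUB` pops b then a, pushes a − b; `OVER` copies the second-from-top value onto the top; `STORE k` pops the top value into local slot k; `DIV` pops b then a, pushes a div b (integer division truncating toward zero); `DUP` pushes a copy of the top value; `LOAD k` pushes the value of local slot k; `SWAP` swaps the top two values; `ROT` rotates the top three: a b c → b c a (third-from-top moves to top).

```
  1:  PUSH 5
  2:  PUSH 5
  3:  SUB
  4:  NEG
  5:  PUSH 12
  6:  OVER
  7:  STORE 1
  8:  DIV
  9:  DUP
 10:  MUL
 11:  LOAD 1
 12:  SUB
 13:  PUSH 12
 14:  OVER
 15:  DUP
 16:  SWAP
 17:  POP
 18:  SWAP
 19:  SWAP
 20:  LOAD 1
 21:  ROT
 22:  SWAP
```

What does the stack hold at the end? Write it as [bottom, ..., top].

[0, 0, 12, 0]

PUSH 5  -> 5
PUSH 5  -> 5 5
SUB     -> 0
NEG     -> 0
PUSH 12 -> 0 12
OVER    -> 0 12 0
STORE 1 -> 0 12
DIV     -> 0
DUP     -> 0 0
MUL     -> 0
LOAD 1  -> 0 0
SUB     -> 0
PUSH 12 -> 0 12
OVER    -> 0 12 0
DUP     -> 0 12 0 0
SWAP    -> 0 12 0 0
POP     -> 0 12 0
SWAP    -> 0 0 12
SWAP    -> 0 12 0
LOAD 1  -> 0 12 0 0
ROT     -> 0 0 0 12
SWAP    -> 0 0 12 0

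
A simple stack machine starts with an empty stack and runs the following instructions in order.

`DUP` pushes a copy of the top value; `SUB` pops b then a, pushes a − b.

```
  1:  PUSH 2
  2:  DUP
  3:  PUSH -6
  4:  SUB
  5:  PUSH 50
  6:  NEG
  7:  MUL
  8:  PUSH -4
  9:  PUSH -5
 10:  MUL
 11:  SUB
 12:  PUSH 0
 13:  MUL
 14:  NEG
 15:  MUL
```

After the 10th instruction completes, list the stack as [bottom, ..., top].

[2, -400, 20]

PUSH 2   2
DUP      2 2
PUSH -6  2 2 -6
SUB      2 8
PUSH 50  2 8 50
NEG      2 8 -50
MUL      2 -400
PUSH -4  2 -400 -4
PUSH -5  2 -400 -4 -5
MUL      2 -400 20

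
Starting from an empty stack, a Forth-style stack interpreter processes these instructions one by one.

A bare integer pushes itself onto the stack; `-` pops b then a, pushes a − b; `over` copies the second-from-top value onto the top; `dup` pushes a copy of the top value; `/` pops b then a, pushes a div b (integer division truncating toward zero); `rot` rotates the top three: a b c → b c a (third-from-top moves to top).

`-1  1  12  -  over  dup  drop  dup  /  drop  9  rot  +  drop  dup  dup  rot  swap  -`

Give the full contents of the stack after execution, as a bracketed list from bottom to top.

-1   → [-1]
1    → [-1, 1]
12   → [-1, 1, 12]
-    → [-1, -11]
over → [-1, -11, -1]
dup  → [-1, -11, -1, -1]
drop → [-1, -11, -1]
dup  → [-1, -11, -1, -1]
/    → [-1, -11, 1]
drop → [-1, -11]
9    → [-1, -11, 9]
rot  → [-11, 9, -1]
+    → [-11, 8]
drop → [-11]
dup  → [-11, -11]
dup  → [-11, -11, -11]
rot  → [-11, -11, -11]
swap → [-11, -11, -11]
-    → [-11, 0]

[-11, 0]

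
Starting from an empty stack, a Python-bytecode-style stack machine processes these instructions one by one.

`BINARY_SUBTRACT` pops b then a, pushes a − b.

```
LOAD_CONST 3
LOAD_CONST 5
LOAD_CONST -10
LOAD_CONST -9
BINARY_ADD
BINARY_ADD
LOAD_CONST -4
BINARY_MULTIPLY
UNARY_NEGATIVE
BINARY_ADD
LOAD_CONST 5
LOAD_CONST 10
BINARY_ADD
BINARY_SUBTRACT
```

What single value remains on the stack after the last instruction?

-68

LOAD_CONST 3     3
LOAD_CONST 5     3 5
LOAD_CONST -10   3 5 -10
LOAD_CONST -9    3 5 -10 -9
BINARY_ADD       3 5 -19
BINARY_ADD       3 -14
LOAD_CONST -4    3 -14 -4
BINARY_MULTIPLY  3 56
UNARY_NEGATIVE   3 -56
BINARY_ADD       -53
LOAD_CONST 5     -53 5
LOAD_CONST 10    -53 5 10
BINARY_ADD       -53 15
BINARY_SUBTRACT  -68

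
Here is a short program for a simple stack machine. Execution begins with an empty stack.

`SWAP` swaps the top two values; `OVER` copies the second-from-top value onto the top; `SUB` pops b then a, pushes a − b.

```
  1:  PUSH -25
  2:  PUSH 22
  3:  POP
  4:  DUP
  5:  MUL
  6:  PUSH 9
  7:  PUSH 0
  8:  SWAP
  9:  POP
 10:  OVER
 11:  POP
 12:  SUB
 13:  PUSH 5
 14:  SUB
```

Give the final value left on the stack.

620

PUSH -25  [-25]
PUSH 22   [-25, 22]
POP       [-25]
DUP       [-25, -25]
MUL       [625]
PUSH 9    [625, 9]
PUSH 0    [625, 9, 0]
SWAP      [625, 0, 9]
POP       [625, 0]
OVER      [625, 0, 625]
POP       [625, 0]
SUB       [625]
PUSH 5    [625, 5]
SUB       [620]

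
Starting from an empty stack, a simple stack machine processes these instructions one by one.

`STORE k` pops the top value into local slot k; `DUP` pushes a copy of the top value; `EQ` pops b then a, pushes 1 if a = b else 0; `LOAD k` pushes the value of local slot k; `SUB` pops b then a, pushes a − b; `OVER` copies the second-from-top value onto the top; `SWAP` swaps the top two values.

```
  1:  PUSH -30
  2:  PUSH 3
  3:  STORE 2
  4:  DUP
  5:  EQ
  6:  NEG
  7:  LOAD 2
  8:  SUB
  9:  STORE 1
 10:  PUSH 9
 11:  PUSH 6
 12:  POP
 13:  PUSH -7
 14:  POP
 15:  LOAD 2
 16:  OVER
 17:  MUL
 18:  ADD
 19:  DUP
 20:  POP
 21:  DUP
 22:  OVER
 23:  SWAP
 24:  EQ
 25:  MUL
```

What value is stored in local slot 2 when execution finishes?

3

PUSH -30 -> [-30]
PUSH 3   -> [-30, 3]
STORE 2  -> [-30]
DUP      -> [-30, -30]
EQ       -> [1]
NEG      -> [-1]
LOAD 2   -> [-1, 3]
SUB      -> [-4]
STORE 1  -> []
PUSH 9   -> [9]
PUSH 6   -> [9, 6]
POP      -> [9]
PUSH -7  -> [9, -7]
POP      -> [9]
LOAD 2   -> [9, 3]
OVER     -> [9, 3, 9]
MUL      -> [9, 27]
ADD      -> [36]
DUP      -> [36, 36]
POP      -> [36]
DUP      -> [36, 36]
OVER     -> [36, 36, 36]
SWAP     -> [36, 36, 36]
EQ       -> [36, 1]
MUL      -> [36]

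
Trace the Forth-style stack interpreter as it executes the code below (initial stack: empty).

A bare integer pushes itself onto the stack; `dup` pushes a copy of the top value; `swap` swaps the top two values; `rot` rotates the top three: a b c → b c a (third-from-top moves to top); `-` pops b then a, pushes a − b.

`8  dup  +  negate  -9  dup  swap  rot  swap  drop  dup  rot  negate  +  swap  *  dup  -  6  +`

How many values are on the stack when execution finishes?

8      : [8]
dup    : [8, 8]
+      : [16]
negate : [-16]
-9     : [-16, -9]
dup    : [-16, -9, -9]
swap   : [-16, -9, -9]
rot    : [-9, -9, -16]
swap   : [-9, -16, -9]
drop   : [-9, -16]
dup    : [-9, -16, -16]
rot    : [-16, -16, -9]
negate : [-16, -16, 9]
+      : [-16, -7]
swap   : [-7, -16]
*      : [112]
dup    : [112, 112]
-      : [0]
6      : [0, 6]
+      : [6]

1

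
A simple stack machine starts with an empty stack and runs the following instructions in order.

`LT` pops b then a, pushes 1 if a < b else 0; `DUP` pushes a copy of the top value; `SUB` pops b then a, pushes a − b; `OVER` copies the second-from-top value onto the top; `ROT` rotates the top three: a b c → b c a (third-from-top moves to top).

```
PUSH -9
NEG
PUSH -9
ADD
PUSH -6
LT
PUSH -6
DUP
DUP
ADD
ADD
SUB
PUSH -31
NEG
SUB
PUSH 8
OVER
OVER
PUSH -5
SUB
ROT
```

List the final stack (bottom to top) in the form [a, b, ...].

PUSH -9  : -9
NEG      : 9
PUSH -9  : 9 -9
ADD      : 0
PUSH -6  : 0 -6
LT       : 0
PUSH -6  : 0 -6
DUP      : 0 -6 -6
DUP      : 0 -6 -6 -6
ADD      : 0 -6 -12
ADD      : 0 -18
SUB      : 18
PUSH -31 : 18 -31
NEG      : 18 31
SUB      : -13
PUSH 8   : -13 8
OVER     : -13 8 -13
OVER     : -13 8 -13 8
PUSH -5  : -13 8 -13 8 -5
SUB      : -13 8 -13 13
ROT      : -13 -13 13 8

[-13, -13, 13, 8]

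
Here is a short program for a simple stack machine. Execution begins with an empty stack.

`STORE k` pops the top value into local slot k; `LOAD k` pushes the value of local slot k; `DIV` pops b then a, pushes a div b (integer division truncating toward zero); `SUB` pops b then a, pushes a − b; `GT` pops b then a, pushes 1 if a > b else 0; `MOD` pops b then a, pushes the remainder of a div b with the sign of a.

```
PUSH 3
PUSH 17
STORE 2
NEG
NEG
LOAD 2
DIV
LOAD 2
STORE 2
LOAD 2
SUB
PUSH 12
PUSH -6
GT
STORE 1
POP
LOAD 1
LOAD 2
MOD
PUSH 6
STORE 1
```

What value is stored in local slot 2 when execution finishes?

PUSH 3  → [3]
PUSH 17 → [3, 17]
STORE 2 → [3]
NEG     → [-3]
NEG     → [3]
LOAD 2  → [3, 17]
DIV     → [0]
LOAD 2  → [0, 17]
STORE 2 → [0]
LOAD 2  → [0, 17]
SUB     → [-17]
PUSH 12 → [-17, 12]
PUSH -6 → [-17, 12, -6]
GT      → [-17, 1]
STORE 1 → [-17]
POP     → []
LOAD 1  → [1]
LOAD 2  → [1, 17]
MOD     → [1]
PUSH 6  → [1, 6]
STORE 1 → [1]

17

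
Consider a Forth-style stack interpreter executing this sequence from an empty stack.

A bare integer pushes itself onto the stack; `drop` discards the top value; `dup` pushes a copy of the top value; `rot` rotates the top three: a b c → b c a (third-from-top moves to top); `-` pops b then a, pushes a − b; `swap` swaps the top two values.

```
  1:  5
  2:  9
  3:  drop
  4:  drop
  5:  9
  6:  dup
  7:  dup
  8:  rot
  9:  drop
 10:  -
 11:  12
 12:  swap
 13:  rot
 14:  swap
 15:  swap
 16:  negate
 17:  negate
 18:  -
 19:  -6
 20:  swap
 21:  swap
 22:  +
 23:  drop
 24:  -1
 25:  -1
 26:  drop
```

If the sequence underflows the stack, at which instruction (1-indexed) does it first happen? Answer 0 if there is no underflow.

13

5    -> [5]
9    -> [5, 9]
drop -> [5]
drop -> []
9    -> [9]
dup  -> [9, 9]
dup  -> [9, 9, 9]
rot  -> [9, 9, 9]
drop -> [9, 9]
-    -> [0]
12   -> [0, 12]
swap -> [12, 0]
rot  — needs 3 operands, stack has 2 → underflow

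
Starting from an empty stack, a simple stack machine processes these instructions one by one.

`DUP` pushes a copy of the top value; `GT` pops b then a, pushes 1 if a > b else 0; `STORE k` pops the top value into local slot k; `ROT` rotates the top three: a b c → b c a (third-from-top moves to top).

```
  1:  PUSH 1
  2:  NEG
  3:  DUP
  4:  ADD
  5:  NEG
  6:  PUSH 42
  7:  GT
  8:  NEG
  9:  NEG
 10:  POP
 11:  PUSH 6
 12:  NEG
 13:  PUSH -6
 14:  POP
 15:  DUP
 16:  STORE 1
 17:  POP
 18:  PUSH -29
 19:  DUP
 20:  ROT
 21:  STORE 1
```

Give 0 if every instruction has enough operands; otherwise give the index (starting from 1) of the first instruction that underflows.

20

PUSH 1   : 1
NEG      : -1
DUP      : -1 -1
ADD      : -2
NEG      : 2
PUSH 42  : 2 42
GT       : 0
NEG      : 0
NEG      : 0
POP      : (empty)
PUSH 6   : 6
NEG      : -6
PUSH -6  : -6 -6
POP      : -6
DUP      : -6 -6
STORE 1  : -6
POP      : (empty)
PUSH -29 : -29
DUP      : -29 -29
ROT  — needs 3 operands, stack has 2 → underflow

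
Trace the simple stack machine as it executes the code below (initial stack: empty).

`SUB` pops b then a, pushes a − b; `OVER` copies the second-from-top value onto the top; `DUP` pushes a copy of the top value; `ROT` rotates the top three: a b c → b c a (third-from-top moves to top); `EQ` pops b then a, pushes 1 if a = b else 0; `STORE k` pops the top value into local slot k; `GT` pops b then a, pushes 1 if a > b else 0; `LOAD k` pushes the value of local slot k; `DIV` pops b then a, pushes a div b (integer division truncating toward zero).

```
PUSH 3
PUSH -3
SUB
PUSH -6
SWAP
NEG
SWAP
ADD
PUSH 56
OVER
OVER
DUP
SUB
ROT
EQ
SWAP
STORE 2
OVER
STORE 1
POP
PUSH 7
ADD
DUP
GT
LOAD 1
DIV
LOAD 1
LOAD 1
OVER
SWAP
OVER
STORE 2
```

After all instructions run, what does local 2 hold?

PUSH 3   [3]
PUSH -3  [3, -3]
SUB      [6]
PUSH -6  [6, -6]
SWAP     [-6, 6]
NEG      [-6, -6]
SWAP     [-6, -6]
ADD      [-12]
PUSH 56  [-12, 56]
OVER     [-12, 56, -12]
OVER     [-12, 56, -12, 56]
DUP      [-12, 56, -12, 56, 56]
SUB      [-12, 56, -12, 0]
ROT      [-12, -12, 0, 56]
EQ       [-12, -12, 0]
SWAP     [-12, 0, -12]
STORE 2  [-12, 0]
OVER     [-12, 0, -12]
STORE 1  [-12, 0]
POP      [-12]
PUSH 7   [-12, 7]
ADD      [-5]
DUP      [-5, -5]
GT       [0]
LOAD 1   [0, -12]
DIV      [0]
LOAD 1   [0, -12]
LOAD 1   [0, -12, -12]
OVER     [0, -12, -12, -12]
SWAP     [0, -12, -12, -12]
OVER     [0, -12, -12, -12, -12]
STORE 2  [0, -12, -12, -12]

-12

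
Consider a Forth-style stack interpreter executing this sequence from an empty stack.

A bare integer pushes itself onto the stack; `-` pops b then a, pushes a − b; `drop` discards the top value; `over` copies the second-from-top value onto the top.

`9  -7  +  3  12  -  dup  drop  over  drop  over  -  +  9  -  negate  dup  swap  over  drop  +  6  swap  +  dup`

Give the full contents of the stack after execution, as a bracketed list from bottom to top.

9      : [9]
-7     : [9, -7]
+      : [2]
3      : [2, 3]
12     : [2, 3, 12]
-      : [2, -9]
dup    : [2, -9, -9]
drop   : [2, -9]
over   : [2, -9, 2]
drop   : [2, -9]
over   : [2, -9, 2]
-      : [2, -11]
+      : [-9]
9      : [-9, 9]
-      : [-18]
negate : [18]
dup    : [18, 18]
swap   : [18, 18]
over   : [18, 18, 18]
drop   : [18, 18]
+      : [36]
6      : [36, 6]
swap   : [6, 36]
+      : [42]
dup    : [42, 42]

[42, 42]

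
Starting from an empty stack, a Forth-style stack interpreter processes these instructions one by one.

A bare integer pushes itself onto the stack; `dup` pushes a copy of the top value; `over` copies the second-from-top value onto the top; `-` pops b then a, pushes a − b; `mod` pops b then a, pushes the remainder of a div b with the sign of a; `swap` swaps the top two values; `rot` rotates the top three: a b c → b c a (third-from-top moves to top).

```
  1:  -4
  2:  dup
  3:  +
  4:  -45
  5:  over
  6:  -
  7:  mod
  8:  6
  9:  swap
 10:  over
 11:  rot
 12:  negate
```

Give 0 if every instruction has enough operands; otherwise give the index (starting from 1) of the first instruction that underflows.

-4     -> [-4]
dup    -> [-4, -4]
+      -> [-8]
-45    -> [-8, -45]
over   -> [-8, -45, -8]
-      -> [-8, -37]
mod    -> [-8]
6      -> [-8, 6]
swap   -> [6, -8]
over   -> [6, -8, 6]
rot    -> [-8, 6, 6]
negate -> [-8, 6, -6]

0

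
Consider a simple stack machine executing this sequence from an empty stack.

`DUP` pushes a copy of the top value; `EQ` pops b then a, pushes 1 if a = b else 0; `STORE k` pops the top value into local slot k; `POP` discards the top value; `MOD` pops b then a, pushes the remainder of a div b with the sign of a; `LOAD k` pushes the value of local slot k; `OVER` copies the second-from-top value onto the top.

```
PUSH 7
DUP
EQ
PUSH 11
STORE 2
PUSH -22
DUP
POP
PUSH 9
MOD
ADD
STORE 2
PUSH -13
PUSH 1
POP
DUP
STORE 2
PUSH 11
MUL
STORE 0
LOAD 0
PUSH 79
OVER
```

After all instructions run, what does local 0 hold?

-143

PUSH 7   → 7
DUP      → 7 7
EQ       → 1
PUSH 11  → 1 11
STORE 2  → 1
PUSH -22 → 1 -22
DUP      → 1 -22 -22
POP      → 1 -22
PUSH 9   → 1 -22 9
MOD      → 1 -4
ADD      → -3
STORE 2  → (empty)
PUSH -13 → -13
PUSH 1   → -13 1
POP      → -13
DUP      → -13 -13
STORE 2  → -13
PUSH 11  → -13 11
MUL      → -143
STORE 0  → (empty)
LOAD 0   → -143
PUSH 79  → -143 79
OVER     → -143 79 -143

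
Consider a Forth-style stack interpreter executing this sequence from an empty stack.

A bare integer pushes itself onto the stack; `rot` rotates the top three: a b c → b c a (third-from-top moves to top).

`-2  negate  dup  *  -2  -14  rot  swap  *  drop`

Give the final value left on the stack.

-2

-2     → -2
negate → 2
dup    → 2 2
*      → 4
-2     → 4 -2
-14    → 4 -2 -14
rot    → -2 -14 4
swap   → -2 4 -14
*      → -2 -56
drop   → -2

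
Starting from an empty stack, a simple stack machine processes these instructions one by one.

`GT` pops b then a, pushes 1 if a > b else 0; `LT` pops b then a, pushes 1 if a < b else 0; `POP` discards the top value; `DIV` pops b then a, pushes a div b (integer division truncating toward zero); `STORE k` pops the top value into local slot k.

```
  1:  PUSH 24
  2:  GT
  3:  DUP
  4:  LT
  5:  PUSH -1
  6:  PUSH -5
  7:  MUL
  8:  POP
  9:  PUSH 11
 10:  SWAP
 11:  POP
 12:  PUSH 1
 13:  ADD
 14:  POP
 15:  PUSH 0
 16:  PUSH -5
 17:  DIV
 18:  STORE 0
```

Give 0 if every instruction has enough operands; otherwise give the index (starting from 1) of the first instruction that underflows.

2

PUSH 24 -> [24]
GT  — needs 2 operands, stack has 1 → underflow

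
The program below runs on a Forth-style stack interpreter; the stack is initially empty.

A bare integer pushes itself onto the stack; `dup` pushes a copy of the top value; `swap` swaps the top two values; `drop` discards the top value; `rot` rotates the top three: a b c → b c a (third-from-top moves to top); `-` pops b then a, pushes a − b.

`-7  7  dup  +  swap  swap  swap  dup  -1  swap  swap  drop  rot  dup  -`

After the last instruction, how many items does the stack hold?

-7   → -7
7    → -7 7
dup  → -7 7 7
+    → -7 14
swap → 14 -7
swap → -7 14
swap → 14 -7
dup  → 14 -7 -7
-1   → 14 -7 -7 -1
swap → 14 -7 -1 -7
swap → 14 -7 -7 -1
drop → 14 -7 -7
rot  → -7 -7 14
dup  → -7 -7 14 14
-    → -7 -7 0

3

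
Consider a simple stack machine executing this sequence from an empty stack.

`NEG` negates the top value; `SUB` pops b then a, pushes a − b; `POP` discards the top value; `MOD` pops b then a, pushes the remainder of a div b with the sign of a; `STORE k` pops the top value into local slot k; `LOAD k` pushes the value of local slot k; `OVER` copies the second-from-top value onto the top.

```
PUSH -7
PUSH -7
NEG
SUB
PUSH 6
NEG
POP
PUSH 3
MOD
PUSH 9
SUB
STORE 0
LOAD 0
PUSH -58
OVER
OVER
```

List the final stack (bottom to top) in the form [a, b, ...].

[-11, -58, -11, -58]

PUSH -7  : [-7]
PUSH -7  : [-7, -7]
NEG      : [-7, 7]
SUB      : [-14]
PUSH 6   : [-14, 6]
NEG      : [-14, -6]
POP      : [-14]
PUSH 3   : [-14, 3]
MOD      : [-2]
PUSH 9   : [-2, 9]
SUB      : [-11]
STORE 0  : []
LOAD 0   : [-11]
PUSH -58 : [-11, -58]
OVER     : [-11, -58, -11]
OVER     : [-11, -58, -11, -58]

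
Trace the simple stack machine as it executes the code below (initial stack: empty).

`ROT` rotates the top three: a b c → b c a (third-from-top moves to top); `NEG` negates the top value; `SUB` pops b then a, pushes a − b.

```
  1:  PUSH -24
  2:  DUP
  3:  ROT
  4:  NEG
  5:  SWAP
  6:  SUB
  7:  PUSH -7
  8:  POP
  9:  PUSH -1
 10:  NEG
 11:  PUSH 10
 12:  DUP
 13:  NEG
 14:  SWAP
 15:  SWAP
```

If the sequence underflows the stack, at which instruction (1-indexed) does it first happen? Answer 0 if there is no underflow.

3

PUSH -24  -24
DUP       -24 -24
ROT  — needs 3 operands, stack has 2 → underflow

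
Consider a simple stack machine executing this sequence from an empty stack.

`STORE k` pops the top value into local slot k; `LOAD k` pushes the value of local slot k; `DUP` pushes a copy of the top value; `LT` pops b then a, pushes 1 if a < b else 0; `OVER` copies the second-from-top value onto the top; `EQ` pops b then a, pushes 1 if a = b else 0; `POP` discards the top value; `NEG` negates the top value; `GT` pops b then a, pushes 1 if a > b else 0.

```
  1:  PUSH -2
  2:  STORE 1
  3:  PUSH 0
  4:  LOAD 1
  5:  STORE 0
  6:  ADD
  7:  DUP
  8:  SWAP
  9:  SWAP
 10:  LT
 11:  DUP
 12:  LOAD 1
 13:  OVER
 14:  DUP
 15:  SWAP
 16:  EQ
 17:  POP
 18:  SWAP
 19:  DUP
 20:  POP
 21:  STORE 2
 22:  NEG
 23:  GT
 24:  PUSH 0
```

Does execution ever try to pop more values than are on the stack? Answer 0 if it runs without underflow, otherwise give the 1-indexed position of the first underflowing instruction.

6

PUSH -2 -> [-2]
STORE 1 -> []
PUSH 0  -> [0]
LOAD 1  -> [0, -2]
STORE 0 -> [0]
ADD  — needs 2 operands, stack has 1 → underflow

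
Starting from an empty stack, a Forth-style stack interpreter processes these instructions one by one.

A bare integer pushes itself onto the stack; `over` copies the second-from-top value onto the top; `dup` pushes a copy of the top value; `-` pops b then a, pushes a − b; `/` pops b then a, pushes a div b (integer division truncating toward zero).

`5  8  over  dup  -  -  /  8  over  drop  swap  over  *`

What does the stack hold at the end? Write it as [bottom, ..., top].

[8, 0]

5    -> [5]
8    -> [5, 8]
over -> [5, 8, 5]
dup  -> [5, 8, 5, 5]
-    -> [5, 8, 0]
-    -> [5, 8]
/    -> [0]
8    -> [0, 8]
over -> [0, 8, 0]
drop -> [0, 8]
swap -> [8, 0]
over -> [8, 0, 8]
*    -> [8, 0]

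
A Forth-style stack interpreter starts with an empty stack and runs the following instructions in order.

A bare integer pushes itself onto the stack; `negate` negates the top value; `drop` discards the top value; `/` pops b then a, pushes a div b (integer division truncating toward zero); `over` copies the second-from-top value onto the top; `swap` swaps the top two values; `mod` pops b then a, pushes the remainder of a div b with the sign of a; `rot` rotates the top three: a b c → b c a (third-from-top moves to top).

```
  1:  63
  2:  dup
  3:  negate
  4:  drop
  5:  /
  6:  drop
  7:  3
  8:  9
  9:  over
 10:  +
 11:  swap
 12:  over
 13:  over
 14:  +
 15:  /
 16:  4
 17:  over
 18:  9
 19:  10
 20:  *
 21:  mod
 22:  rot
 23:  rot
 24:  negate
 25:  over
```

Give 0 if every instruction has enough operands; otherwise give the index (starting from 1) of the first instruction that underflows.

5

63     : 63
dup    : 63 63
negate : 63 -63
drop   : 63
/  — needs 2 operands, stack has 1 → underflow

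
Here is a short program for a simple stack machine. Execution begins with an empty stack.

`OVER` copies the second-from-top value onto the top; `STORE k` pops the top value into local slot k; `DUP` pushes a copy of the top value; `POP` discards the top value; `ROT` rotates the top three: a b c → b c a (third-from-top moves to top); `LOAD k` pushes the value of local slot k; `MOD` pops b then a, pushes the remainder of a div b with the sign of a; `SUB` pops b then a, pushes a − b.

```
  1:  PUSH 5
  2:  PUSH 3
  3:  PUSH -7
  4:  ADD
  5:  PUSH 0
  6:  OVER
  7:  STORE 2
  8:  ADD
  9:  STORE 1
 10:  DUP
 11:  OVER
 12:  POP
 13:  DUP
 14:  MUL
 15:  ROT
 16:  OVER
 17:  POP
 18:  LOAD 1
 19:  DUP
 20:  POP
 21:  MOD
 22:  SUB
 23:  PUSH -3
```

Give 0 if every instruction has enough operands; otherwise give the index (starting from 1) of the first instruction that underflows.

15

PUSH 5  : [5]
PUSH 3  : [5, 3]
PUSH -7 : [5, 3, -7]
ADD     : [5, -4]
PUSH 0  : [5, -4, 0]
OVER    : [5, -4, 0, -4]
STORE 2 : [5, -4, 0]
ADD     : [5, -4]
STORE 1 : [5]
DUP     : [5, 5]
OVER    : [5, 5, 5]
POP     : [5, 5]
DUP     : [5, 5, 5]
MUL     : [5, 25]
ROT  — needs 3 operands, stack has 2 → underflow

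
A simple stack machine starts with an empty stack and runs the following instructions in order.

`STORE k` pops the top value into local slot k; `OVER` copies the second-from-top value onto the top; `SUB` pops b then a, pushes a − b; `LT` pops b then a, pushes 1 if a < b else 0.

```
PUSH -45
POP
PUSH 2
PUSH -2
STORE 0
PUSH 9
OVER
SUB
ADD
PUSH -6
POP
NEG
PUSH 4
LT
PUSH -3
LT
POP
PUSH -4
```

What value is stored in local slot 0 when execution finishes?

PUSH -45 → [-45]
POP      → []
PUSH 2   → [2]
PUSH -2  → [2, -2]
STORE 0  → [2]
PUSH 9   → [2, 9]
OVER     → [2, 9, 2]
SUB      → [2, 7]
ADD      → [9]
PUSH -6  → [9, -6]
POP      → [9]
NEG      → [-9]
PUSH 4   → [-9, 4]
LT       → [1]
PUSH -3  → [1, -3]
LT       → [0]
POP      → []
PUSH -4  → [-4]

-2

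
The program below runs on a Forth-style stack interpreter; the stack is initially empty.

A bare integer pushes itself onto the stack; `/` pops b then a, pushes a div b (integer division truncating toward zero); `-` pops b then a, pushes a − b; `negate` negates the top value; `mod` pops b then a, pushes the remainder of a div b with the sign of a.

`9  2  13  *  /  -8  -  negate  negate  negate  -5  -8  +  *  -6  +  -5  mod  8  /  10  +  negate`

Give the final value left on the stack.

9      : 9
2      : 9 2
13     : 9 2 13
*      : 9 26
/      : 0
-8     : 0 -8
-      : 8
negate : -8
negate : 8
negate : -8
-5     : -8 -5
-8     : -8 -5 -8
+      : -8 -13
*      : 104
-6     : 104 -6
+      : 98
-5     : 98 -5
mod    : 3
8      : 3 8
/      : 0
10     : 0 10
+      : 10
negate : -10

-10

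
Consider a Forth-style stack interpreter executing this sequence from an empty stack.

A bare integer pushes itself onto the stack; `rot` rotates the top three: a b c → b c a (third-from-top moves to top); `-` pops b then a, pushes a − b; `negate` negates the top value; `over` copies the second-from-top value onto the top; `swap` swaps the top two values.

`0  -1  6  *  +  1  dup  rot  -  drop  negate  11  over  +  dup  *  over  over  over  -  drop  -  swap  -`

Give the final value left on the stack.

0       0
-1      0 -1
6       0 -1 6
*       0 -6
+       -6
1       -6 1
dup     -6 1 1
rot     1 1 -6
-       1 7
drop    1
negate  -1
11      -1 11
over    -1 11 -1
+       -1 10
dup     -1 10 10
*       -1 100
over    -1 100 -1
over    -1 100 -1 100
over    -1 100 -1 100 -1
-       -1 100 -1 101
drop    -1 100 -1
-       -1 101
swap    101 -1
-       102

102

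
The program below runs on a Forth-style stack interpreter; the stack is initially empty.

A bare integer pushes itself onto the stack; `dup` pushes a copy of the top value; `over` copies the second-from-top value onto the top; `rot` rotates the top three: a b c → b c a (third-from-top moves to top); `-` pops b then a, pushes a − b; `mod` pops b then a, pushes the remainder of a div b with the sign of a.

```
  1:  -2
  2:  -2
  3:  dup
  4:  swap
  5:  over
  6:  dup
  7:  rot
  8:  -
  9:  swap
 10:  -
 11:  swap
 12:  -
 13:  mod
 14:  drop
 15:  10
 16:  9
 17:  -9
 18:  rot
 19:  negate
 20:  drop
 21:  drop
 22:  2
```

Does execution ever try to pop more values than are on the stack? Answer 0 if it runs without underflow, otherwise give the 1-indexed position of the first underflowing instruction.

-2      -2
-2      -2 -2
dup     -2 -2 -2
swap    -2 -2 -2
over    -2 -2 -2 -2
dup     -2 -2 -2 -2 -2
rot     -2 -2 -2 -2 -2
-       -2 -2 -2 0
swap    -2 -2 0 -2
-       -2 -2 2
swap    -2 2 -2
-       -2 4
mod     -2
drop    (empty)
10      10
9       10 9
-9      10 9 -9
rot     9 -9 10
negate  9 -9 -10
drop    9 -9
drop    9
2       9 2

0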